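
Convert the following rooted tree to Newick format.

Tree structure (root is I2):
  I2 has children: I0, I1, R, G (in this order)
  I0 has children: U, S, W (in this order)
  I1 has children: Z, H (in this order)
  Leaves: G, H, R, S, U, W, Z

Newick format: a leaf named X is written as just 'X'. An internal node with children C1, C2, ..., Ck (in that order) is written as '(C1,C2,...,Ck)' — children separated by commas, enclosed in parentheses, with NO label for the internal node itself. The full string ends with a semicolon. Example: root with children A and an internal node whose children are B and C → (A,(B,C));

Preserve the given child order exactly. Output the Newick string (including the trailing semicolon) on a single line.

Answer: ((U,S,W),(Z,H),R,G);

Derivation:
internal I2 with children ['I0', 'I1', 'R', 'G']
  internal I0 with children ['U', 'S', 'W']
    leaf 'U' → 'U'
    leaf 'S' → 'S'
    leaf 'W' → 'W'
  → '(U,S,W)'
  internal I1 with children ['Z', 'H']
    leaf 'Z' → 'Z'
    leaf 'H' → 'H'
  → '(Z,H)'
  leaf 'R' → 'R'
  leaf 'G' → 'G'
→ '((U,S,W),(Z,H),R,G)'
Final: ((U,S,W),(Z,H),R,G);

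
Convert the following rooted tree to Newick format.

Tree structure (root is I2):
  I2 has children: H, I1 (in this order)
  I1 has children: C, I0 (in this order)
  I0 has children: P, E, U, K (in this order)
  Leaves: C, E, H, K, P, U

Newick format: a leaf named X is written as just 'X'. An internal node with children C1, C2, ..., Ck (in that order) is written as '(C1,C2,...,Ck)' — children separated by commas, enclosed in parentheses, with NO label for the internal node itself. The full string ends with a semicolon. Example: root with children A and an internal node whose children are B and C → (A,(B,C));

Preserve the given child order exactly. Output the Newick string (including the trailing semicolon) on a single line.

internal I2 with children ['H', 'I1']
  leaf 'H' → 'H'
  internal I1 with children ['C', 'I0']
    leaf 'C' → 'C'
    internal I0 with children ['P', 'E', 'U', 'K']
      leaf 'P' → 'P'
      leaf 'E' → 'E'
      leaf 'U' → 'U'
      leaf 'K' → 'K'
    → '(P,E,U,K)'
  → '(C,(P,E,U,K))'
→ '(H,(C,(P,E,U,K)))'
Final: (H,(C,(P,E,U,K)));

Answer: (H,(C,(P,E,U,K)));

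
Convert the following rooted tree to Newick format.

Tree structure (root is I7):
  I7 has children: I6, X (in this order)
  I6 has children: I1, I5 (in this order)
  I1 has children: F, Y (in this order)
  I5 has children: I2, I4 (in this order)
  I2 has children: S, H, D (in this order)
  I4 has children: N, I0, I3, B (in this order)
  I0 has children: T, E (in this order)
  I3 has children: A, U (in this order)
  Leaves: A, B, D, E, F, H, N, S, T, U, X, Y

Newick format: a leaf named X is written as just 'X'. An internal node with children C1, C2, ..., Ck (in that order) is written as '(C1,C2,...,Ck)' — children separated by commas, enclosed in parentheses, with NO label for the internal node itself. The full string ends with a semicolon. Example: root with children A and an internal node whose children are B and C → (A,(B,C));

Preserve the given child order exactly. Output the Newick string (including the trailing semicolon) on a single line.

internal I7 with children ['I6', 'X']
  internal I6 with children ['I1', 'I5']
    internal I1 with children ['F', 'Y']
      leaf 'F' → 'F'
      leaf 'Y' → 'Y'
    → '(F,Y)'
    internal I5 with children ['I2', 'I4']
      internal I2 with children ['S', 'H', 'D']
        leaf 'S' → 'S'
        leaf 'H' → 'H'
        leaf 'D' → 'D'
      → '(S,H,D)'
      internal I4 with children ['N', 'I0', 'I3', 'B']
        leaf 'N' → 'N'
        internal I0 with children ['T', 'E']
          leaf 'T' → 'T'
          leaf 'E' → 'E'
        → '(T,E)'
        internal I3 with children ['A', 'U']
          leaf 'A' → 'A'
          leaf 'U' → 'U'
        → '(A,U)'
        leaf 'B' → 'B'
      → '(N,(T,E),(A,U),B)'
    → '((S,H,D),(N,(T,E),(A,U),B))'
  → '((F,Y),((S,H,D),(N,(T,E),(A,U),B)))'
  leaf 'X' → 'X'
→ '(((F,Y),((S,H,D),(N,(T,E),(A,U),B))),X)'
Final: (((F,Y),((S,H,D),(N,(T,E),(A,U),B))),X);

Answer: (((F,Y),((S,H,D),(N,(T,E),(A,U),B))),X);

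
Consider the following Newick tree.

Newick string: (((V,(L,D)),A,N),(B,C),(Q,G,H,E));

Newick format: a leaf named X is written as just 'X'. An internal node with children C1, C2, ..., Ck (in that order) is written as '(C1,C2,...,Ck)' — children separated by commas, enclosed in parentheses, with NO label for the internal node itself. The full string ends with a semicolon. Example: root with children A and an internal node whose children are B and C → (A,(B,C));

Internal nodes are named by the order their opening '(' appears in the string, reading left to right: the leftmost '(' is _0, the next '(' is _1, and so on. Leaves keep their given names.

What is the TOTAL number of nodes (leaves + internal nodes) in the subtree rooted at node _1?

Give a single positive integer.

Newick: (((V,(L,D)),A,N),(B,C),(Q,G,H,E));
Locate _1: it is the '(' at position 1 (the 2nd '(' reading left to right).
Query: subtree rooted at _1
_1: subtree_size = 1 + 7
  _2: subtree_size = 1 + 4
    V: subtree_size = 1 + 0
    _3: subtree_size = 1 + 2
      L: subtree_size = 1 + 0
      D: subtree_size = 1 + 0
  A: subtree_size = 1 + 0
  N: subtree_size = 1 + 0
Total subtree size of _1: 8

Answer: 8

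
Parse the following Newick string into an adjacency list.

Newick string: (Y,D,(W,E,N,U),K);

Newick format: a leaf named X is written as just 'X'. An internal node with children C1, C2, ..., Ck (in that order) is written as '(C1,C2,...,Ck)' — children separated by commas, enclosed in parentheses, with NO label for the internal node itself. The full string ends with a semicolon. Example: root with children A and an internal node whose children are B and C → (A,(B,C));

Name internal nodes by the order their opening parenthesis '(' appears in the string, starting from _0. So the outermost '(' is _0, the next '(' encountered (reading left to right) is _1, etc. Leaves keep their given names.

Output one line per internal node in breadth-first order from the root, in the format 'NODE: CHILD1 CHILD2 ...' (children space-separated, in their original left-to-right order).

Answer: _0: Y D _1 K
_1: W E N U

Derivation:
Input: (Y,D,(W,E,N,U),K);
Scanning left-to-right, naming '(' by encounter order:
  pos 0: '(' -> open internal node _0 (depth 1)
  pos 5: '(' -> open internal node _1 (depth 2)
  pos 13: ')' -> close internal node _1 (now at depth 1)
  pos 16: ')' -> close internal node _0 (now at depth 0)
Total internal nodes: 2
BFS adjacency from root:
  _0: Y D _1 K
  _1: W E N U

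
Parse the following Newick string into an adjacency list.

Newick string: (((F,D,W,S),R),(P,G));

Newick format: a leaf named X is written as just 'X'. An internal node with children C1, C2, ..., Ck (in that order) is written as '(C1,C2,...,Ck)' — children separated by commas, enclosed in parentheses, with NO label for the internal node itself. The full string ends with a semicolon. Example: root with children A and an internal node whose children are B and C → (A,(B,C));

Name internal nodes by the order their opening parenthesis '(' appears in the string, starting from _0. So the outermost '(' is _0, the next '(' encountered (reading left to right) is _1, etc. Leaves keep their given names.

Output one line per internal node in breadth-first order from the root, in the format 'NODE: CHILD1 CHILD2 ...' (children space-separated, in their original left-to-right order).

Input: (((F,D,W,S),R),(P,G));
Scanning left-to-right, naming '(' by encounter order:
  pos 0: '(' -> open internal node _0 (depth 1)
  pos 1: '(' -> open internal node _1 (depth 2)
  pos 2: '(' -> open internal node _2 (depth 3)
  pos 10: ')' -> close internal node _2 (now at depth 2)
  pos 13: ')' -> close internal node _1 (now at depth 1)
  pos 15: '(' -> open internal node _3 (depth 2)
  pos 19: ')' -> close internal node _3 (now at depth 1)
  pos 20: ')' -> close internal node _0 (now at depth 0)
Total internal nodes: 4
BFS adjacency from root:
  _0: _1 _3
  _1: _2 R
  _3: P G
  _2: F D W S

Answer: _0: _1 _3
_1: _2 R
_3: P G
_2: F D W S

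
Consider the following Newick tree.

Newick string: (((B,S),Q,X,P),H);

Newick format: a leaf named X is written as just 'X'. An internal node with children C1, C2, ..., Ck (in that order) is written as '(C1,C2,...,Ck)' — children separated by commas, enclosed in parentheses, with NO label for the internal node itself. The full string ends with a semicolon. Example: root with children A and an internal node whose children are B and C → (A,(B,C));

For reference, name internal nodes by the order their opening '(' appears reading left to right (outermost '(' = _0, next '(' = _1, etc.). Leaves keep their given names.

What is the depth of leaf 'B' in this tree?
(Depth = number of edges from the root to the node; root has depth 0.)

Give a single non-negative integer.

Answer: 3

Derivation:
Newick: (((B,S),Q,X,P),H);
Naming internals by '(' encounter order: outermost '(' = _0, next = _1, ...
Query node: B
Path from root: _0 -> _1 -> _2 -> B
Depth of B: 3 (number of edges from root)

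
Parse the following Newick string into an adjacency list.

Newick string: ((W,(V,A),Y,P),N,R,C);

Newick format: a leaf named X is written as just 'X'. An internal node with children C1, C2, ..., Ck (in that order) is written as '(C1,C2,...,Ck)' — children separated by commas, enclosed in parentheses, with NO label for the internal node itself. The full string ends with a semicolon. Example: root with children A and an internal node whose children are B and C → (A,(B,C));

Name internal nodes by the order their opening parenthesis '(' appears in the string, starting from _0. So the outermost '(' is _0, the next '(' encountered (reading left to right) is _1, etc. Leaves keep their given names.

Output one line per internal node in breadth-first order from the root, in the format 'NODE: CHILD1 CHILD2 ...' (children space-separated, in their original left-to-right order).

Answer: _0: _1 N R C
_1: W _2 Y P
_2: V A

Derivation:
Input: ((W,(V,A),Y,P),N,R,C);
Scanning left-to-right, naming '(' by encounter order:
  pos 0: '(' -> open internal node _0 (depth 1)
  pos 1: '(' -> open internal node _1 (depth 2)
  pos 4: '(' -> open internal node _2 (depth 3)
  pos 8: ')' -> close internal node _2 (now at depth 2)
  pos 13: ')' -> close internal node _1 (now at depth 1)
  pos 20: ')' -> close internal node _0 (now at depth 0)
Total internal nodes: 3
BFS adjacency from root:
  _0: _1 N R C
  _1: W _2 Y P
  _2: V A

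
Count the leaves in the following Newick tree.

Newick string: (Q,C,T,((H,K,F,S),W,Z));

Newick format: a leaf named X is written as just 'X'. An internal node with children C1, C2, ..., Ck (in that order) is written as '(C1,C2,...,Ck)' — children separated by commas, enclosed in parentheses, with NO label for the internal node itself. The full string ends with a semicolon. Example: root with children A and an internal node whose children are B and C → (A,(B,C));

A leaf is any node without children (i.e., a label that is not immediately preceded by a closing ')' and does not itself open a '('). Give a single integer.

Newick: (Q,C,T,((H,K,F,S),W,Z));
Scan left-to-right; a leaf is any maximal label run not followed by '(':
  pos 1: leaf 'Q' → count = 1
  pos 3: leaf 'C' → count = 2
  pos 5: leaf 'T' → count = 3
  pos 9: leaf 'H' → count = 4
  pos 11: leaf 'K' → count = 5
  pos 13: leaf 'F' → count = 6
  pos 15: leaf 'S' → count = 7
  pos 18: leaf 'W' → count = 8
  pos 20: leaf 'Z' → count = 9
Total leaves: 9

Answer: 9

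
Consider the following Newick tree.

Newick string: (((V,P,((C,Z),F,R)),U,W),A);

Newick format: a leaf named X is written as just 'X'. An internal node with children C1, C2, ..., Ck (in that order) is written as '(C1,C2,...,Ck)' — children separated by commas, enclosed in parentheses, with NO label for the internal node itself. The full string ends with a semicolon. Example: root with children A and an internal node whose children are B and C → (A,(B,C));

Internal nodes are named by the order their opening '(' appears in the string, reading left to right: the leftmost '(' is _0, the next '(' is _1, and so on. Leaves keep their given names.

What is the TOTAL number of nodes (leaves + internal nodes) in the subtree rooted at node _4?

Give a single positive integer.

Newick: (((V,P,((C,Z),F,R)),U,W),A);
Locate _4: it is the '(' at position 8 (the 5th '(' reading left to right).
Query: subtree rooted at _4
_4: subtree_size = 1 + 2
  C: subtree_size = 1 + 0
  Z: subtree_size = 1 + 0
Total subtree size of _4: 3

Answer: 3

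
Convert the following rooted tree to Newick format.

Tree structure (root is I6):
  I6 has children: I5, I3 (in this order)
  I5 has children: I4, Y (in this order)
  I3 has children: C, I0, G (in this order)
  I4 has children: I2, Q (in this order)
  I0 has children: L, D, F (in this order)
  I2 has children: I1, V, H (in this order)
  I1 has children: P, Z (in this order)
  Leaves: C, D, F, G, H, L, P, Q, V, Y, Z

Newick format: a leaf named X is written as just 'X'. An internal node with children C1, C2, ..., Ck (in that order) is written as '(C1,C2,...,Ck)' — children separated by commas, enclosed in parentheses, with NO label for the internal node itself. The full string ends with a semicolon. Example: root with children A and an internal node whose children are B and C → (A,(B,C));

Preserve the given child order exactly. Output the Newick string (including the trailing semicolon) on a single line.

internal I6 with children ['I5', 'I3']
  internal I5 with children ['I4', 'Y']
    internal I4 with children ['I2', 'Q']
      internal I2 with children ['I1', 'V', 'H']
        internal I1 with children ['P', 'Z']
          leaf 'P' → 'P'
          leaf 'Z' → 'Z'
        → '(P,Z)'
        leaf 'V' → 'V'
        leaf 'H' → 'H'
      → '((P,Z),V,H)'
      leaf 'Q' → 'Q'
    → '(((P,Z),V,H),Q)'
    leaf 'Y' → 'Y'
  → '((((P,Z),V,H),Q),Y)'
  internal I3 with children ['C', 'I0', 'G']
    leaf 'C' → 'C'
    internal I0 with children ['L', 'D', 'F']
      leaf 'L' → 'L'
      leaf 'D' → 'D'
      leaf 'F' → 'F'
    → '(L,D,F)'
    leaf 'G' → 'G'
  → '(C,(L,D,F),G)'
→ '(((((P,Z),V,H),Q),Y),(C,(L,D,F),G))'
Final: (((((P,Z),V,H),Q),Y),(C,(L,D,F),G));

Answer: (((((P,Z),V,H),Q),Y),(C,(L,D,F),G));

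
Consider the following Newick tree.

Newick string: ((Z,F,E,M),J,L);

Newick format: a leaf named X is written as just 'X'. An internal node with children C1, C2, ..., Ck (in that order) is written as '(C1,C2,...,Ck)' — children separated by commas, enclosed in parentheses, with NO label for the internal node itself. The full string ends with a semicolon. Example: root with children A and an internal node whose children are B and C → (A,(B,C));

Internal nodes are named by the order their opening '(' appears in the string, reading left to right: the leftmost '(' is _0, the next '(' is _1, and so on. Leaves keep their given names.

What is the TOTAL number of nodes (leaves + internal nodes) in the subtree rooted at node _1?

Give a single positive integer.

Answer: 5

Derivation:
Newick: ((Z,F,E,M),J,L);
Locate _1: it is the '(' at position 1 (the 2nd '(' reading left to right).
Query: subtree rooted at _1
_1: subtree_size = 1 + 4
  Z: subtree_size = 1 + 0
  F: subtree_size = 1 + 0
  E: subtree_size = 1 + 0
  M: subtree_size = 1 + 0
Total subtree size of _1: 5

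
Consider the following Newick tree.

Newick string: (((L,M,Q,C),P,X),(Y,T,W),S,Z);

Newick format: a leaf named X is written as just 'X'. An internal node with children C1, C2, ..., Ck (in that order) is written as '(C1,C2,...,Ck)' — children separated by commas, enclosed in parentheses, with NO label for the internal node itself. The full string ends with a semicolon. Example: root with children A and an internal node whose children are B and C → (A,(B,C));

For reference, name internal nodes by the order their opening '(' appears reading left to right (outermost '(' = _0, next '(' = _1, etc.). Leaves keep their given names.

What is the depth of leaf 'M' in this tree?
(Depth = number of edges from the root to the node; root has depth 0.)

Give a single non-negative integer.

Answer: 3

Derivation:
Newick: (((L,M,Q,C),P,X),(Y,T,W),S,Z);
Naming internals by '(' encounter order: outermost '(' = _0, next = _1, ...
Query node: M
Path from root: _0 -> _1 -> _2 -> M
Depth of M: 3 (number of edges from root)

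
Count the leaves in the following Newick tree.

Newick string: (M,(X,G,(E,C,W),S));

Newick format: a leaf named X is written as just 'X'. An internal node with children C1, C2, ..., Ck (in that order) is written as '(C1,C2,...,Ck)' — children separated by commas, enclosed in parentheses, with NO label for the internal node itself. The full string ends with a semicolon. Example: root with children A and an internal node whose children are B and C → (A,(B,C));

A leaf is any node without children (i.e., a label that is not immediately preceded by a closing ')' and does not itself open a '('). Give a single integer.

Newick: (M,(X,G,(E,C,W),S));
Scan left-to-right; a leaf is any maximal label run not followed by '(':
  pos 1: leaf 'M' → count = 1
  pos 4: leaf 'X' → count = 2
  pos 6: leaf 'G' → count = 3
  pos 9: leaf 'E' → count = 4
  pos 11: leaf 'C' → count = 5
  pos 13: leaf 'W' → count = 6
  pos 16: leaf 'S' → count = 7
Total leaves: 7

Answer: 7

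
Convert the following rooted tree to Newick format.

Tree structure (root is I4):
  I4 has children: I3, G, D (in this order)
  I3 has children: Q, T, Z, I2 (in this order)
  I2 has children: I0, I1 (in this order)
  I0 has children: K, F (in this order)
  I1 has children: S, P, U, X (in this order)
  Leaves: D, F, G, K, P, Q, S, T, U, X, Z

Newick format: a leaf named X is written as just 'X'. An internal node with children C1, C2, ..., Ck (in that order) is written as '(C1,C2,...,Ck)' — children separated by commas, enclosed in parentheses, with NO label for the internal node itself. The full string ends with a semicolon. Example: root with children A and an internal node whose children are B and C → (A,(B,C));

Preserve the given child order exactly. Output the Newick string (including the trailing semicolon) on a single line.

internal I4 with children ['I3', 'G', 'D']
  internal I3 with children ['Q', 'T', 'Z', 'I2']
    leaf 'Q' → 'Q'
    leaf 'T' → 'T'
    leaf 'Z' → 'Z'
    internal I2 with children ['I0', 'I1']
      internal I0 with children ['K', 'F']
        leaf 'K' → 'K'
        leaf 'F' → 'F'
      → '(K,F)'
      internal I1 with children ['S', 'P', 'U', 'X']
        leaf 'S' → 'S'
        leaf 'P' → 'P'
        leaf 'U' → 'U'
        leaf 'X' → 'X'
      → '(S,P,U,X)'
    → '((K,F),(S,P,U,X))'
  → '(Q,T,Z,((K,F),(S,P,U,X)))'
  leaf 'G' → 'G'
  leaf 'D' → 'D'
→ '((Q,T,Z,((K,F),(S,P,U,X))),G,D)'
Final: ((Q,T,Z,((K,F),(S,P,U,X))),G,D);

Answer: ((Q,T,Z,((K,F),(S,P,U,X))),G,D);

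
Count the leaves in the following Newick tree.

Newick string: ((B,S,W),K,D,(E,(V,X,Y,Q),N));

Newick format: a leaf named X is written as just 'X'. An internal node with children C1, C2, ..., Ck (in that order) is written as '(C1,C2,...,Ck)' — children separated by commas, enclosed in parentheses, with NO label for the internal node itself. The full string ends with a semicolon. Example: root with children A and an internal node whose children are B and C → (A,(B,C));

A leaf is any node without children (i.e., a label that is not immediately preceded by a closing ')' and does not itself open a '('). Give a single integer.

Newick: ((B,S,W),K,D,(E,(V,X,Y,Q),N));
Scan left-to-right; a leaf is any maximal label run not followed by '(':
  pos 2: leaf 'B' → count = 1
  pos 4: leaf 'S' → count = 2
  pos 6: leaf 'W' → count = 3
  pos 9: leaf 'K' → count = 4
  pos 11: leaf 'D' → count = 5
  pos 14: leaf 'E' → count = 6
  pos 17: leaf 'V' → count = 7
  pos 19: leaf 'X' → count = 8
  pos 21: leaf 'Y' → count = 9
  pos 23: leaf 'Q' → count = 10
  pos 26: leaf 'N' → count = 11
Total leaves: 11

Answer: 11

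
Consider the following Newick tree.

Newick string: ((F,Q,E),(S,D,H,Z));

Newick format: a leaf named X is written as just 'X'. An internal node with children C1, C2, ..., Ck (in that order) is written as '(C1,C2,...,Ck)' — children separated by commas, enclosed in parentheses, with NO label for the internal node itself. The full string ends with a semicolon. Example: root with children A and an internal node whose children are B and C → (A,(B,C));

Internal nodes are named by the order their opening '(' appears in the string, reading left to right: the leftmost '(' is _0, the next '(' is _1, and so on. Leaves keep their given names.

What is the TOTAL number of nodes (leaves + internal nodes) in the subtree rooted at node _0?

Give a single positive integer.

Answer: 10

Derivation:
Newick: ((F,Q,E),(S,D,H,Z));
Locate _0: it is the '(' at position 0 (the 1st '(' reading left to right).
Query: subtree rooted at _0
_0: subtree_size = 1 + 9
  _1: subtree_size = 1 + 3
    F: subtree_size = 1 + 0
    Q: subtree_size = 1 + 0
    E: subtree_size = 1 + 0
  _2: subtree_size = 1 + 4
    S: subtree_size = 1 + 0
    D: subtree_size = 1 + 0
    H: subtree_size = 1 + 0
    Z: subtree_size = 1 + 0
Total subtree size of _0: 10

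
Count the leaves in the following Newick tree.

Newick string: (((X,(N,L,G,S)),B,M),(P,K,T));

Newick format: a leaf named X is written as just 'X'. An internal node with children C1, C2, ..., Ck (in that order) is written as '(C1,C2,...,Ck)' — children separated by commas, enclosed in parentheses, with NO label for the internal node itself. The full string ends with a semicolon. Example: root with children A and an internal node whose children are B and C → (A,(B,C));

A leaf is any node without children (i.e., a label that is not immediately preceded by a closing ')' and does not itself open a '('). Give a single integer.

Newick: (((X,(N,L,G,S)),B,M),(P,K,T));
Scan left-to-right; a leaf is any maximal label run not followed by '(':
  pos 3: leaf 'X' → count = 1
  pos 6: leaf 'N' → count = 2
  pos 8: leaf 'L' → count = 3
  pos 10: leaf 'G' → count = 4
  pos 12: leaf 'S' → count = 5
  pos 16: leaf 'B' → count = 6
  pos 18: leaf 'M' → count = 7
  pos 22: leaf 'P' → count = 8
  pos 24: leaf 'K' → count = 9
  pos 26: leaf 'T' → count = 10
Total leaves: 10

Answer: 10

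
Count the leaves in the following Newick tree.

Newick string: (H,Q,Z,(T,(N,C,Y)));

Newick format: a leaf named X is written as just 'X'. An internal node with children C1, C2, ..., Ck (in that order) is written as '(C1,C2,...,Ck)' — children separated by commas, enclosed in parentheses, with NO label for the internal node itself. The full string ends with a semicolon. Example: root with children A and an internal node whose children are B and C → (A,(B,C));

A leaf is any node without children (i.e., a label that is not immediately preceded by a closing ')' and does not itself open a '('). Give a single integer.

Answer: 7

Derivation:
Newick: (H,Q,Z,(T,(N,C,Y)));
Scan left-to-right; a leaf is any maximal label run not followed by '(':
  pos 1: leaf 'H' → count = 1
  pos 3: leaf 'Q' → count = 2
  pos 5: leaf 'Z' → count = 3
  pos 8: leaf 'T' → count = 4
  pos 11: leaf 'N' → count = 5
  pos 13: leaf 'C' → count = 6
  pos 15: leaf 'Y' → count = 7
Total leaves: 7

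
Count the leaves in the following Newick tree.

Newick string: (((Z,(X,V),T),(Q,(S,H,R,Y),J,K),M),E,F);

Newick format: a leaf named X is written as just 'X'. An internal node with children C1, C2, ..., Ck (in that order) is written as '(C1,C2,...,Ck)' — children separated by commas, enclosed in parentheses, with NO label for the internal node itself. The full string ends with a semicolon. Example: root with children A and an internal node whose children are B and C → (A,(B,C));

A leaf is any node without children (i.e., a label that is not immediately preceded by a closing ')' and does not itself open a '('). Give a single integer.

Newick: (((Z,(X,V),T),(Q,(S,H,R,Y),J,K),M),E,F);
Scan left-to-right; a leaf is any maximal label run not followed by '(':
  pos 3: leaf 'Z' → count = 1
  pos 6: leaf 'X' → count = 2
  pos 8: leaf 'V' → count = 3
  pos 11: leaf 'T' → count = 4
  pos 15: leaf 'Q' → count = 5
  pos 18: leaf 'S' → count = 6
  pos 20: leaf 'H' → count = 7
  pos 22: leaf 'R' → count = 8
  pos 24: leaf 'Y' → count = 9
  pos 27: leaf 'J' → count = 10
  pos 29: leaf 'K' → count = 11
  pos 32: leaf 'M' → count = 12
  pos 35: leaf 'E' → count = 13
  pos 37: leaf 'F' → count = 14
Total leaves: 14

Answer: 14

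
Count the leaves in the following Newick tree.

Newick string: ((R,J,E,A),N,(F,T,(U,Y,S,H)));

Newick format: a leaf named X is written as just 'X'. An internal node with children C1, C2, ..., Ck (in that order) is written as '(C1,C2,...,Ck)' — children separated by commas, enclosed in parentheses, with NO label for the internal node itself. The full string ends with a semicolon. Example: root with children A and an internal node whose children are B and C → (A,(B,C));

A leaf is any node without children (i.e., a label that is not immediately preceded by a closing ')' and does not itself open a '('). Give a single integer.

Newick: ((R,J,E,A),N,(F,T,(U,Y,S,H)));
Scan left-to-right; a leaf is any maximal label run not followed by '(':
  pos 2: leaf 'R' → count = 1
  pos 4: leaf 'J' → count = 2
  pos 6: leaf 'E' → count = 3
  pos 8: leaf 'A' → count = 4
  pos 11: leaf 'N' → count = 5
  pos 14: leaf 'F' → count = 6
  pos 16: leaf 'T' → count = 7
  pos 19: leaf 'U' → count = 8
  pos 21: leaf 'Y' → count = 9
  pos 23: leaf 'S' → count = 10
  pos 25: leaf 'H' → count = 11
Total leaves: 11

Answer: 11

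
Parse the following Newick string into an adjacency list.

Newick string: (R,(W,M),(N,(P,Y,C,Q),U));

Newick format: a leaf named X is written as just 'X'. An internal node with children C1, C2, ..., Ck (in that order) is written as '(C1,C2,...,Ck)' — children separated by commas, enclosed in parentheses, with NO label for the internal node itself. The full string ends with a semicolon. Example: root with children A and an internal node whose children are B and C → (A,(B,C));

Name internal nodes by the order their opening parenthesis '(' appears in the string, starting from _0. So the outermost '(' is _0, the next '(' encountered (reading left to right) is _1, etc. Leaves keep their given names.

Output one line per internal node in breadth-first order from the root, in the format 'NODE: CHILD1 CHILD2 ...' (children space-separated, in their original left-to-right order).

Answer: _0: R _1 _2
_1: W M
_2: N _3 U
_3: P Y C Q

Derivation:
Input: (R,(W,M),(N,(P,Y,C,Q),U));
Scanning left-to-right, naming '(' by encounter order:
  pos 0: '(' -> open internal node _0 (depth 1)
  pos 3: '(' -> open internal node _1 (depth 2)
  pos 7: ')' -> close internal node _1 (now at depth 1)
  pos 9: '(' -> open internal node _2 (depth 2)
  pos 12: '(' -> open internal node _3 (depth 3)
  pos 20: ')' -> close internal node _3 (now at depth 2)
  pos 23: ')' -> close internal node _2 (now at depth 1)
  pos 24: ')' -> close internal node _0 (now at depth 0)
Total internal nodes: 4
BFS adjacency from root:
  _0: R _1 _2
  _1: W M
  _2: N _3 U
  _3: P Y C Q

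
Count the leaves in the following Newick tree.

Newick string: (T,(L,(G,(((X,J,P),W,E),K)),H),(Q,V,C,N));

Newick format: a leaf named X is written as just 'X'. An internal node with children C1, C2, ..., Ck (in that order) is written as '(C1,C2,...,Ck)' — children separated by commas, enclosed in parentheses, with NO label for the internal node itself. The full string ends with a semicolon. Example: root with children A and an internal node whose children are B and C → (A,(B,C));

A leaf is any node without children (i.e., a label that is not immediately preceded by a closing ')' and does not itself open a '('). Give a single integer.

Answer: 14

Derivation:
Newick: (T,(L,(G,(((X,J,P),W,E),K)),H),(Q,V,C,N));
Scan left-to-right; a leaf is any maximal label run not followed by '(':
  pos 1: leaf 'T' → count = 1
  pos 4: leaf 'L' → count = 2
  pos 7: leaf 'G' → count = 3
  pos 12: leaf 'X' → count = 4
  pos 14: leaf 'J' → count = 5
  pos 16: leaf 'P' → count = 6
  pos 19: leaf 'W' → count = 7
  pos 21: leaf 'E' → count = 8
  pos 24: leaf 'K' → count = 9
  pos 28: leaf 'H' → count = 10
  pos 32: leaf 'Q' → count = 11
  pos 34: leaf 'V' → count = 12
  pos 36: leaf 'C' → count = 13
  pos 38: leaf 'N' → count = 14
Total leaves: 14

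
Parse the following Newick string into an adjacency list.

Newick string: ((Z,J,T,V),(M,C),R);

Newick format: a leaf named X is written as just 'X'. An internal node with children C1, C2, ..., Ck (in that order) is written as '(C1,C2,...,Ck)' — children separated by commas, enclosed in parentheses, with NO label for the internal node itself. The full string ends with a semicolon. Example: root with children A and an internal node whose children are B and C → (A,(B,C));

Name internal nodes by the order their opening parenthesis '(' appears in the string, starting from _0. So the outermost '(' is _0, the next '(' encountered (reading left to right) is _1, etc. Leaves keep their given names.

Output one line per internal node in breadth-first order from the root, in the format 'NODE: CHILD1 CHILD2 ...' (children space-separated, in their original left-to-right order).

Answer: _0: _1 _2 R
_1: Z J T V
_2: M C

Derivation:
Input: ((Z,J,T,V),(M,C),R);
Scanning left-to-right, naming '(' by encounter order:
  pos 0: '(' -> open internal node _0 (depth 1)
  pos 1: '(' -> open internal node _1 (depth 2)
  pos 9: ')' -> close internal node _1 (now at depth 1)
  pos 11: '(' -> open internal node _2 (depth 2)
  pos 15: ')' -> close internal node _2 (now at depth 1)
  pos 18: ')' -> close internal node _0 (now at depth 0)
Total internal nodes: 3
BFS adjacency from root:
  _0: _1 _2 R
  _1: Z J T V
  _2: M C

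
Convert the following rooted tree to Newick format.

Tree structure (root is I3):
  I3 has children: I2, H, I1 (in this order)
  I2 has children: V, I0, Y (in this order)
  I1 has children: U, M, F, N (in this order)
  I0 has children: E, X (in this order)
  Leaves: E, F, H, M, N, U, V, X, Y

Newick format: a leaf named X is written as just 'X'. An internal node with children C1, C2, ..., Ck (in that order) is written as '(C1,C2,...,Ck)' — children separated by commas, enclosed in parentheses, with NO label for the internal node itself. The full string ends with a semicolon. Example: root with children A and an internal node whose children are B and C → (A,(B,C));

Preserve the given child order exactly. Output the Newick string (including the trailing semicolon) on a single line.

Answer: ((V,(E,X),Y),H,(U,M,F,N));

Derivation:
internal I3 with children ['I2', 'H', 'I1']
  internal I2 with children ['V', 'I0', 'Y']
    leaf 'V' → 'V'
    internal I0 with children ['E', 'X']
      leaf 'E' → 'E'
      leaf 'X' → 'X'
    → '(E,X)'
    leaf 'Y' → 'Y'
  → '(V,(E,X),Y)'
  leaf 'H' → 'H'
  internal I1 with children ['U', 'M', 'F', 'N']
    leaf 'U' → 'U'
    leaf 'M' → 'M'
    leaf 'F' → 'F'
    leaf 'N' → 'N'
  → '(U,M,F,N)'
→ '((V,(E,X),Y),H,(U,M,F,N))'
Final: ((V,(E,X),Y),H,(U,M,F,N));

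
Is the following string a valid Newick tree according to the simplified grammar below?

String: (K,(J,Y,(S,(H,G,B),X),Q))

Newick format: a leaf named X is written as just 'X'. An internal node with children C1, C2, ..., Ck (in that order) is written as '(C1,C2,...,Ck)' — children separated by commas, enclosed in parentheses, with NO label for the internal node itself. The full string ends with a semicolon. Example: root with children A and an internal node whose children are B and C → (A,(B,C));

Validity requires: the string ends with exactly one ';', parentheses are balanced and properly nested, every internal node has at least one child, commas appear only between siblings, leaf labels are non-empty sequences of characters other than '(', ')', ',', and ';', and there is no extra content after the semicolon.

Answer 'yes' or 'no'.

Input: (K,(J,Y,(S,(H,G,B),X),Q))
Paren balance: 4 '(' vs 4 ')' OK
Ends with single ';': False
Full parse: FAILS (must end with ;)
Valid: False

Answer: no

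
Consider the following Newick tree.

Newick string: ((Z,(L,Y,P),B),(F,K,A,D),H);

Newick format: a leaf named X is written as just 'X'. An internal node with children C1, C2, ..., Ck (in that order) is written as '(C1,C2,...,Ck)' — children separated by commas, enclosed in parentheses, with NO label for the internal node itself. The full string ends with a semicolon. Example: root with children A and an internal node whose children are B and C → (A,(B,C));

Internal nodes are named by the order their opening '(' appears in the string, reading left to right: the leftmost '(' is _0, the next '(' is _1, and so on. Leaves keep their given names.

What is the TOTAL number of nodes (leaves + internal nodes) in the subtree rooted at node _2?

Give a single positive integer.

Newick: ((Z,(L,Y,P),B),(F,K,A,D),H);
Locate _2: it is the '(' at position 4 (the 3rd '(' reading left to right).
Query: subtree rooted at _2
_2: subtree_size = 1 + 3
  L: subtree_size = 1 + 0
  Y: subtree_size = 1 + 0
  P: subtree_size = 1 + 0
Total subtree size of _2: 4

Answer: 4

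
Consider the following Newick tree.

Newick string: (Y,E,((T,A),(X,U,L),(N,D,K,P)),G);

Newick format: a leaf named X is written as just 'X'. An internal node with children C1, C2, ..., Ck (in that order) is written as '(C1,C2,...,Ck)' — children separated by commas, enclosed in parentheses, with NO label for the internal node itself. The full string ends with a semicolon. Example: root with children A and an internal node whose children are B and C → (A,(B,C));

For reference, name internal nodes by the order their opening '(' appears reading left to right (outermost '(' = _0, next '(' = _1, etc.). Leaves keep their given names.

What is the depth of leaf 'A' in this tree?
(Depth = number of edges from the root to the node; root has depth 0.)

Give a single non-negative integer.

Newick: (Y,E,((T,A),(X,U,L),(N,D,K,P)),G);
Naming internals by '(' encounter order: outermost '(' = _0, next = _1, ...
Query node: A
Path from root: _0 -> _1 -> _2 -> A
Depth of A: 3 (number of edges from root)

Answer: 3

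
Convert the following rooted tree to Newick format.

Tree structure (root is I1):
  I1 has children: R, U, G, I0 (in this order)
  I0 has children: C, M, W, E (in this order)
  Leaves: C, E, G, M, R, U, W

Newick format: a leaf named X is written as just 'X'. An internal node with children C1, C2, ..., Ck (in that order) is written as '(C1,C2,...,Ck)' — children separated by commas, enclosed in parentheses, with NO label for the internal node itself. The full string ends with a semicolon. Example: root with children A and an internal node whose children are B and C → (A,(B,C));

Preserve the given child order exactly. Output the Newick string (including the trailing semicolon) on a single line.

internal I1 with children ['R', 'U', 'G', 'I0']
  leaf 'R' → 'R'
  leaf 'U' → 'U'
  leaf 'G' → 'G'
  internal I0 with children ['C', 'M', 'W', 'E']
    leaf 'C' → 'C'
    leaf 'M' → 'M'
    leaf 'W' → 'W'
    leaf 'E' → 'E'
  → '(C,M,W,E)'
→ '(R,U,G,(C,M,W,E))'
Final: (R,U,G,(C,M,W,E));

Answer: (R,U,G,(C,M,W,E));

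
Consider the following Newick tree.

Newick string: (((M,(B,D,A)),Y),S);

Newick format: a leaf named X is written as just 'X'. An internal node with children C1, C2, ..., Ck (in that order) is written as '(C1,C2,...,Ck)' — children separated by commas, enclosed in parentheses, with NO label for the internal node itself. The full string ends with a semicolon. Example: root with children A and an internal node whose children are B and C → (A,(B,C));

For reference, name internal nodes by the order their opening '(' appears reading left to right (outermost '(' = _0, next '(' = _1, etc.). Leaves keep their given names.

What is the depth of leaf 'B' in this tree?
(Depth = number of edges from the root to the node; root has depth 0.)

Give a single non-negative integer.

Newick: (((M,(B,D,A)),Y),S);
Naming internals by '(' encounter order: outermost '(' = _0, next = _1, ...
Query node: B
Path from root: _0 -> _1 -> _2 -> _3 -> B
Depth of B: 4 (number of edges from root)

Answer: 4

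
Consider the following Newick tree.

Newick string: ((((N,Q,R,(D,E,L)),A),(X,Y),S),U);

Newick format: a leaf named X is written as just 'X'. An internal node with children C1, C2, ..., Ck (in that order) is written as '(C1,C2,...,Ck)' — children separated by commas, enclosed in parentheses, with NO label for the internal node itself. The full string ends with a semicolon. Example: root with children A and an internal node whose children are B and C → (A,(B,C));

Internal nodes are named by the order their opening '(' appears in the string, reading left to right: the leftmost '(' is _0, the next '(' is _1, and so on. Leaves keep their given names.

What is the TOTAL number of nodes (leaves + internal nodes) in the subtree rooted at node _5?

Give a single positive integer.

Answer: 3

Derivation:
Newick: ((((N,Q,R,(D,E,L)),A),(X,Y),S),U);
Locate _5: it is the '(' at position 22 (the 6th '(' reading left to right).
Query: subtree rooted at _5
_5: subtree_size = 1 + 2
  X: subtree_size = 1 + 0
  Y: subtree_size = 1 + 0
Total subtree size of _5: 3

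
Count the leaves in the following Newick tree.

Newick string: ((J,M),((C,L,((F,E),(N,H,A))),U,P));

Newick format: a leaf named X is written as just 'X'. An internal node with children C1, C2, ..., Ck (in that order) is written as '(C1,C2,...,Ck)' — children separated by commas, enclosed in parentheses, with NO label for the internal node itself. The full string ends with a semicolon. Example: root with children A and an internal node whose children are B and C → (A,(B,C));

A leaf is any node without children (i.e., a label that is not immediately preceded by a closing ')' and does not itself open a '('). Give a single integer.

Answer: 11

Derivation:
Newick: ((J,M),((C,L,((F,E),(N,H,A))),U,P));
Scan left-to-right; a leaf is any maximal label run not followed by '(':
  pos 2: leaf 'J' → count = 1
  pos 4: leaf 'M' → count = 2
  pos 9: leaf 'C' → count = 3
  pos 11: leaf 'L' → count = 4
  pos 15: leaf 'F' → count = 5
  pos 17: leaf 'E' → count = 6
  pos 21: leaf 'N' → count = 7
  pos 23: leaf 'H' → count = 8
  pos 25: leaf 'A' → count = 9
  pos 30: leaf 'U' → count = 10
  pos 32: leaf 'P' → count = 11
Total leaves: 11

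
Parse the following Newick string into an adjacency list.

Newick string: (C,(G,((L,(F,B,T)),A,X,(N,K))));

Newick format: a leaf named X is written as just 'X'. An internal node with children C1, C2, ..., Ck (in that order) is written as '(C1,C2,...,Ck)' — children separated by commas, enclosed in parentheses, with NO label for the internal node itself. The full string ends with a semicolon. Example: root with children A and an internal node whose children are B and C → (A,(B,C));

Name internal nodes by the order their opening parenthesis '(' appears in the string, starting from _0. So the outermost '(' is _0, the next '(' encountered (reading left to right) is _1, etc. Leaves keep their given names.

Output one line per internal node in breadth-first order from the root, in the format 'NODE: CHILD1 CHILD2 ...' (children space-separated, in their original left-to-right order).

Input: (C,(G,((L,(F,B,T)),A,X,(N,K))));
Scanning left-to-right, naming '(' by encounter order:
  pos 0: '(' -> open internal node _0 (depth 1)
  pos 3: '(' -> open internal node _1 (depth 2)
  pos 6: '(' -> open internal node _2 (depth 3)
  pos 7: '(' -> open internal node _3 (depth 4)
  pos 10: '(' -> open internal node _4 (depth 5)
  pos 16: ')' -> close internal node _4 (now at depth 4)
  pos 17: ')' -> close internal node _3 (now at depth 3)
  pos 23: '(' -> open internal node _5 (depth 4)
  pos 27: ')' -> close internal node _5 (now at depth 3)
  pos 28: ')' -> close internal node _2 (now at depth 2)
  pos 29: ')' -> close internal node _1 (now at depth 1)
  pos 30: ')' -> close internal node _0 (now at depth 0)
Total internal nodes: 6
BFS adjacency from root:
  _0: C _1
  _1: G _2
  _2: _3 A X _5
  _3: L _4
  _5: N K
  _4: F B T

Answer: _0: C _1
_1: G _2
_2: _3 A X _5
_3: L _4
_5: N K
_4: F B T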